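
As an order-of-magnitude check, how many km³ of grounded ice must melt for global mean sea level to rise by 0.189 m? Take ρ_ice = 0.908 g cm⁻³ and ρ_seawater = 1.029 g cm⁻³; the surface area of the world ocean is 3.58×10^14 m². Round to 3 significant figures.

Required water volume = Δh × A = 0.189 m × 3.58×10^14 m² = 6.766×10^13 m³ = 6.766×10^4 km³.
Ice volume = water volume × ρ_w/ρ_ice = 6.766×10^4 × 1029/908 = 7.67×10^4 km³.

≈ 7.67×10^4 km³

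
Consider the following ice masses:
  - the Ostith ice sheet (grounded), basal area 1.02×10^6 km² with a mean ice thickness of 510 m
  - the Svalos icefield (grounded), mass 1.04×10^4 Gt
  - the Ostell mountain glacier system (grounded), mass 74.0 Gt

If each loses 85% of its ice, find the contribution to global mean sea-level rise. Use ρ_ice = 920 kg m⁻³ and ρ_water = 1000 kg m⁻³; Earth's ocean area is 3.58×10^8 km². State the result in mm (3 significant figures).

≈ 1160 mm

Ostith: ice volume = 1.02×10^6 km² × 510 m = 5.202×10^5 km³; 0.85 × 5.202×10^5 × (920/1000) = 4.068×10^5 km³ of water.
Svalos: 0.85 × 1.04×10^4 Gt = 8.840×10^15 kg; dividing by ρ_w = 1000 kg m⁻³ gives 8.840×10^12 m³ of water.
Ostell: 0.85 × 74.0 Gt = 6.290×10^13 kg; dividing by ρ_w = 1000 kg m⁻³ gives 6.290×10^10 m³ of water.
Total added water ≈ 4.157×10^14 m³ over 3.58×10^14 m² → Δh = 1.16 m = 1160 mm.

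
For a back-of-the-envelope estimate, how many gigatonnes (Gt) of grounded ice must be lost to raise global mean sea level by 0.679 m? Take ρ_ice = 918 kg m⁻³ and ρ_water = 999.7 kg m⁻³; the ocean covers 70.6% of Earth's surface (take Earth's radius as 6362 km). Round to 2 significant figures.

Required water volume = Δh × A = 0.679 m × 3.59×10^14 m² = 2.438×10^14 m³.
ρ_w = 999.7 kg m⁻³, so the mass of water = 2.438×10^14 m³ × 999.7 kg m⁻³ = 2.437×10^17 kg = 2.4×10^5 Gt (and the same mass of ice, by conservation).

≈ 2.4×10^5 Gt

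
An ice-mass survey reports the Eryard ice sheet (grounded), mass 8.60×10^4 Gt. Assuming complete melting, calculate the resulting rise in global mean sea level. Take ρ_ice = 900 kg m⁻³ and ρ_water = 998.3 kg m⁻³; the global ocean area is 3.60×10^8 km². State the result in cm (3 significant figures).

≈ 23.9 cm

Eryard: 8.60×10^4 Gt = 8.600×10^16 kg; dividing by ρ_w = 998.3 kg m⁻³ gives 8.615×10^13 m³ of water.
Spread over 3.60×10^14 m² of ocean, Δh = 8.615×10^13 / 3.60×10^14 = 0.239 m = 23.9 cm.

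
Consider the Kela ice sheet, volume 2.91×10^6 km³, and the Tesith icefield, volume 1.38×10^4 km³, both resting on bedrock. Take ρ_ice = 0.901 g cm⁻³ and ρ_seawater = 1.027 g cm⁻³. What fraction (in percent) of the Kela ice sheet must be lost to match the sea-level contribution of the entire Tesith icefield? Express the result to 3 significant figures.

≈ 0.474 %

Equal sea-level rise means equal mass of meltwater, i.e. equal mass of ice lost.
Ice mass of Tesith: 1.243×10^16 kg; ice mass of Kela: 2.622×10^18 kg.
Fraction required = 1.243×10^16 / 2.622×10^18 = 4.74×10^-3 → 0.474 %.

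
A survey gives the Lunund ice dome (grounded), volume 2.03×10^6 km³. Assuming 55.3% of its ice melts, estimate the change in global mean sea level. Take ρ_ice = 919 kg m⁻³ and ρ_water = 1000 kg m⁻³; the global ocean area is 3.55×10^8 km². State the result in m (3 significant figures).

≈ 2.91 m

Lunund: 0.553 × 2.03×10^6 km³ × (919/1000) = 1.032×10^6 km³ of water.
Spread over 3.55×10^14 m² of ocean, Δh = 1.032×10^15 / 3.55×10^14 = 2.91 m.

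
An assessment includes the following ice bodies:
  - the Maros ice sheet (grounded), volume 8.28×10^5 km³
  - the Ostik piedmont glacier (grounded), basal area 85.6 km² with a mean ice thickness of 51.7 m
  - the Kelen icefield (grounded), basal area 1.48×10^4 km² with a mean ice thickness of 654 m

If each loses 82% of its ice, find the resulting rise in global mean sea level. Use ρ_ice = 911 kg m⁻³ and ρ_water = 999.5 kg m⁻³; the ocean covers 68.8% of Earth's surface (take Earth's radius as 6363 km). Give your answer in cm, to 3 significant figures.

Maros: 0.82 × 8.28×10^5 km³ × (911/999.5) = 6.188×10^5 km³ of water.
Ostik: ice volume = 85.6 km² × 51.7 m = 4.426 km³; 0.82 × 4.426 × (911/999.5) = 3.308 km³ of water.
Kelen: ice volume = 1.48×10^4 km² × 654 m = 9679 km³; 0.82 × 9679 × (911/999.5) = 7234 km³ of water.
Total added water ≈ 6.261×10^14 m³ over 3.50×10^14 m² → Δh = 1.79 m = 179 cm.

≈ 179 cm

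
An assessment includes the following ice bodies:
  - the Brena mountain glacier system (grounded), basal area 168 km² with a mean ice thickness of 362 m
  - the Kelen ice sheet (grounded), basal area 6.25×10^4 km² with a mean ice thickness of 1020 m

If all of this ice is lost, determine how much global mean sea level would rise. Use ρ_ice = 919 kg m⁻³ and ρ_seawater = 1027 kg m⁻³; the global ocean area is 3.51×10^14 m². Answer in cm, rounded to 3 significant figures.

≈ 16.3 cm

Brena: ice volume = 168 km² × 362 m = 60.82 km³; 60.82 × (919/1027) = 54.42 km³ of water.
Kelen: ice volume = 6.25×10^4 km² × 1020 m = 6.375×10^4 km³; 6.375×10^4 × (919/1027) = 5.705×10^4 km³ of water.
Total added water ≈ 5.710×10^13 m³ over 3.51×10^14 m² → Δh = 0.163 m = 16.3 cm.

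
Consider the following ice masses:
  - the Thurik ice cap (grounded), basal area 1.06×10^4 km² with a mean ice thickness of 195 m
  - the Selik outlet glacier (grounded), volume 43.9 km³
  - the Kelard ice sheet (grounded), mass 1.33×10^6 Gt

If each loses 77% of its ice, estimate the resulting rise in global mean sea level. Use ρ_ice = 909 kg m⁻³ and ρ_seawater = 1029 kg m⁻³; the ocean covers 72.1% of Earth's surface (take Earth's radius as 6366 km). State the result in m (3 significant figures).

Thurik: ice volume = 1.06×10^4 km² × 195 m = 2067 km³; 0.77 × 2067 × (909/1029) = 1406 km³ of water.
Selik: 0.77 × 43.9 km³ × (909/1029) = 29.86 km³ of water.
Kelard: 0.77 × 1.33×10^6 Gt = 1.024×10^18 kg; dividing by ρ_w = 1029 kg m⁻³ gives 9.952×10^14 m³ of water.
Total added water ≈ 9.967×10^14 m³ over 3.67×10^14 m² → Δh = 2.71 m.

≈ 2.71 m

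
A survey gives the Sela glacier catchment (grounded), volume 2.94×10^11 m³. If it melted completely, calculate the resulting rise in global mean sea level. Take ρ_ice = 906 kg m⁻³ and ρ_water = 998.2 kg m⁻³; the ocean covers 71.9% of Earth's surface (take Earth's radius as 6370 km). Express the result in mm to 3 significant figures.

Sela: 2.94×10^11 m³ × (906/998.2) = 2.668×10^11 m³ of water.
Spread over 3.67×10^14 m² of ocean, Δh = 2.668×10^11 / 3.67×10^14 = 7.28×10^-4 m = 0.728 mm.

≈ 0.728 mm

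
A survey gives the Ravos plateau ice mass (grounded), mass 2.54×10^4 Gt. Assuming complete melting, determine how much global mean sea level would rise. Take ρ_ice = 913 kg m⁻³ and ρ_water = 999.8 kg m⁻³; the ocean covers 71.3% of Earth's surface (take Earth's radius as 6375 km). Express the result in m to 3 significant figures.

Ravos: 2.54×10^4 Gt = 2.540×10^16 kg; dividing by ρ_w = 999.8 kg m⁻³ gives 2.541×10^13 m³ of water.
Spread over 3.64×10^14 m² of ocean, Δh = 2.541×10^13 / 3.64×10^14 = 0.0698 m.

≈ 0.0698 m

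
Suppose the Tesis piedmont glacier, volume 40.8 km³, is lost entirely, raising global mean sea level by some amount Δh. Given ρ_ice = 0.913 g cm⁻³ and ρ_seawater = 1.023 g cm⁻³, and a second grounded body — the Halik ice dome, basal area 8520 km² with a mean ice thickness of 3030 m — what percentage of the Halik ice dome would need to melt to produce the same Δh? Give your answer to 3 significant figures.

≈ 0.158 %

Equal sea-level rise means equal mass of meltwater, i.e. equal mass of ice lost.
Ice mass of Tesis: 3.725×10^13 kg; ice mass of Halik: 2.357×10^16 kg.
Fraction required = 3.725×10^13 / 2.357×10^16 = 1.58×10^-3 → 0.158 %.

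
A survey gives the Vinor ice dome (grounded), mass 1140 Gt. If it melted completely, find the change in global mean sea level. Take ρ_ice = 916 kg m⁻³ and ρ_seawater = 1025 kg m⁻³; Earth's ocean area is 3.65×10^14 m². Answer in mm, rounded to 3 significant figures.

Vinor: 1140 Gt = 1.140×10^15 kg; dividing by ρ_w = 1025 kg m⁻³ gives 1.112×10^12 m³ of water.
Spread over 3.65×10^14 m² of ocean, Δh = 1.112×10^12 / 3.65×10^14 = 3.05×10^-3 m = 3.05 mm.

≈ 3.05 mm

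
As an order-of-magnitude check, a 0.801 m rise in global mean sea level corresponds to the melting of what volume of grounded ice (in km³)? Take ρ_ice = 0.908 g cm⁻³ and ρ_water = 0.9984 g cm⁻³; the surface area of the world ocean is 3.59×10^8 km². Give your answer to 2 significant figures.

≈ 3.2×10^5 km³

Required water volume = Δh × A = 0.801 m × 3.59×10^14 m² = 2.876×10^14 m³ = 2.876×10^5 km³.
Ice volume = water volume × ρ_w/ρ_ice = 2.876×10^5 × 998.4/908 = 3.2×10^5 km³.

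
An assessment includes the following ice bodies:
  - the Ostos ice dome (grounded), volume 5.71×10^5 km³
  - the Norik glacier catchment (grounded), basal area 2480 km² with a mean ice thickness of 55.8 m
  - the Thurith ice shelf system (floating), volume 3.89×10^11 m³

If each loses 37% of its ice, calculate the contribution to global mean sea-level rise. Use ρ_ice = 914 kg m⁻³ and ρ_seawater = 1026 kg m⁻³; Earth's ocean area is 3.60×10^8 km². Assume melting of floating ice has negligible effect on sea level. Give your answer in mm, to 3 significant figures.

Ostos: 0.37 × 5.71×10^5 km³ × (914/1026) = 1.882×10^5 km³ of water.
Norik: ice volume = 2480 km² × 55.8 m = 138.4 km³; 0.37 × 138.4 × (914/1026) = 45.61 km³ of water.
The Thurith ice shelf system is floating and already displaces its own weight of water, so its melt adds essentially nothing to sea level.
Total added water ≈ 1.883×10^14 m³ over 3.60×10^14 m² → Δh = 0.523 m = 523 mm.

≈ 523 mm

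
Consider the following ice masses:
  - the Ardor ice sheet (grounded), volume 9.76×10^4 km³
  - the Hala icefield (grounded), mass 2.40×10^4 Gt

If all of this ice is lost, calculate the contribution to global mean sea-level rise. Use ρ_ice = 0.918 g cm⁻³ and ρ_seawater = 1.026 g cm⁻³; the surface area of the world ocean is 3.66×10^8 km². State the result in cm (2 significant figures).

Ardor: 9.76×10^4 km³ × (918/1026) = 8.733×10^4 km³ of water.
Hala: 2.40×10^4 Gt = 2.400×10^16 kg; dividing by ρ_w = 1.026 g cm⁻³ = 1026 kg m⁻³ gives 2.339×10^13 m³ of water.
Total added water ≈ 1.107×10^14 m³ over 3.66×10^14 m² → Δh = 0.303 m = 30 cm.

≈ 30 cm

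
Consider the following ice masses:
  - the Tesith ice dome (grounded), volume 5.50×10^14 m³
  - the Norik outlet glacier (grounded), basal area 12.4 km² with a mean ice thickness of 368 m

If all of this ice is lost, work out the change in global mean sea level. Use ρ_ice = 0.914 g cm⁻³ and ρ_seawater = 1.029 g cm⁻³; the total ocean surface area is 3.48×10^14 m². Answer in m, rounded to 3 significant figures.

≈ 1.40 m

Tesith: 5.50×10^14 m³ × (914/1029) = 4.885×10^14 m³ of water.
Norik: ice volume = 12.4 km² × 368 m = 4.563 km³; 4.563 × (914/1029) = 4.053 km³ of water.
Total added water ≈ 4.885×10^14 m³ over 3.48×10^14 m² → Δh = 1.40 m.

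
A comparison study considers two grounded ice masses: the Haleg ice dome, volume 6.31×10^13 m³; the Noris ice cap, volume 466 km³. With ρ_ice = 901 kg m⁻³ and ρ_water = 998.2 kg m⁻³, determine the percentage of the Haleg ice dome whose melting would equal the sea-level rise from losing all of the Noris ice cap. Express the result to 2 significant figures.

≈ 0.74 %

Equal sea-level rise means equal mass of meltwater, i.e. equal mass of ice lost.
Ice mass of Noris: 4.199×10^14 kg; ice mass of Haleg: 5.685×10^16 kg.
Fraction required = 4.199×10^14 / 5.685×10^16 = 7.39×10^-3 → 0.74 %.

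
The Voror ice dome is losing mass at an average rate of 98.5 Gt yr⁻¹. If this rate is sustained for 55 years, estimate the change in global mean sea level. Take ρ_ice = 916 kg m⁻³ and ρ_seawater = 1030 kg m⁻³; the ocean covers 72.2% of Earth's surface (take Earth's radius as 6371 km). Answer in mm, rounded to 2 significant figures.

≈ 14 mm

Total mass lost = 98.5 Gt/yr × 55 yr = 5418 Gt = 5.418×10^15 kg.
ρ_w = 1030 kg m⁻³, so water volume = 5.418×10^15 / 1030 = 5.260×10^12 m³.
Δh = 5.260×10^12 / 3.68×10^14 = 0.0143 m = 14 mm.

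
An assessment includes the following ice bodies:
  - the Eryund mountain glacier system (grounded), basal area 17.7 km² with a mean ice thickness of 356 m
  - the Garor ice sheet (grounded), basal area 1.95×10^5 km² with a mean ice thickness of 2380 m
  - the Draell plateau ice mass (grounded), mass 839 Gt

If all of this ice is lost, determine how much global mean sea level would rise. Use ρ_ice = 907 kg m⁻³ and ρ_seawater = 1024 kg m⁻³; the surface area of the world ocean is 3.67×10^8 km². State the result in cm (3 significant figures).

≈ 112 cm

Eryund: ice volume = 17.7 km² × 356 m = 6.301 km³; 6.301 × (907/1024) = 5.581 km³ of water.
Garor: ice volume = 1.95×10^5 km² × 2380 m = 4.641×10^5 km³; 4.641×10^5 × (907/1024) = 4.111×10^5 km³ of water.
Draell: 839 Gt = 8.390×10^14 kg; dividing by ρ_w = 1024 kg m⁻³ gives 8.193×10^11 m³ of water.
Total added water ≈ 4.119×10^14 m³ over 3.67×10^14 m² → Δh = 1.12 m = 112 cm.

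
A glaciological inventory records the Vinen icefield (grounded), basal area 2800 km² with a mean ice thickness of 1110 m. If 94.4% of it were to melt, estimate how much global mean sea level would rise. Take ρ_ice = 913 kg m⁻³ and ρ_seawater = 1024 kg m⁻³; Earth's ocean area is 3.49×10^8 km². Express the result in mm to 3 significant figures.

≈ 7.50 mm

Vinen: ice volume = 2800 km² × 1110 m = 3108 km³; 0.944 × 3108 × (913/1024) = 2616 km³ of water.
Spread over 3.49×10^14 m² of ocean, Δh = 2.616×10^12 / 3.49×10^14 = 7.50×10^-3 m = 7.50 mm.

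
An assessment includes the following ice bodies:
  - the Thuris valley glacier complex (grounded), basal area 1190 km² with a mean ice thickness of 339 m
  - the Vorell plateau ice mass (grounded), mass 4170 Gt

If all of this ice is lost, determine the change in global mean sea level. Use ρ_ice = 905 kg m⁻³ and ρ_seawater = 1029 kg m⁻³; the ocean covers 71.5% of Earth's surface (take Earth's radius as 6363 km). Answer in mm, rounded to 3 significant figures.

Thuris: ice volume = 1190 km² × 339 m = 403.4 km³; 403.4 × (905/1029) = 354.8 km³ of water.
Vorell: 4170 Gt = 4.170×10^15 kg; dividing by ρ_w = 1029 kg m⁻³ gives 4.052×10^12 m³ of water.
Total added water ≈ 4.407×10^12 m³ over 3.64×10^14 m² → Δh = 0.0121 m = 12.1 mm.

≈ 12.1 mm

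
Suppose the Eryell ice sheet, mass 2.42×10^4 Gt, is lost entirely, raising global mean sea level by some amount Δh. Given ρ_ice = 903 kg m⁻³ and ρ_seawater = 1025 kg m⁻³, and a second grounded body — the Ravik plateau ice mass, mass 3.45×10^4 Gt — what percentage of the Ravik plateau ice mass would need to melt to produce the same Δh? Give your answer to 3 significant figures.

≈ 70.1 %

Equal sea-level rise means equal mass of meltwater, i.e. equal mass of ice lost.
Ice mass of Eryell: 2.420×10^16 kg; ice mass of Ravik: 3.450×10^16 kg.
Fraction required = 2.420×10^16 / 3.450×10^16 = 0.701 → 70.1 %.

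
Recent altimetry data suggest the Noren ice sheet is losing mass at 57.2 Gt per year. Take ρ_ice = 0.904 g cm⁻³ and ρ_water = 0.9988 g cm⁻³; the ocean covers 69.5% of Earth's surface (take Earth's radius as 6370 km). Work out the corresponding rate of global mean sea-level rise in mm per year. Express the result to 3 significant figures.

≈ 0.162 mm/yr

ρ_w = 0.9988 g cm⁻³ = 998.8 kg m⁻³. Annual water volume added = 57.2 Gt / ρ_w = 5.720×10^13 kg / 998.8 kg m⁻³ = 5.727×10^10 m³.
Δh per year = 5.727×10^10 / 3.54×10^14 = 1.62×10^-4 m = 0.162 mm.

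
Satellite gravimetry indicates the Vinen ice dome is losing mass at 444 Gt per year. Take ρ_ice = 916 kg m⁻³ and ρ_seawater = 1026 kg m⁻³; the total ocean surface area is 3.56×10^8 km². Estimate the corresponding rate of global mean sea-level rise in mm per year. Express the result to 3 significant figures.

≈ 1.22 mm/yr

ρ_w = 1026 kg m⁻³. Annual water volume added = 444 Gt / ρ_w = 4.440×10^14 kg / 1026 kg m⁻³ = 4.327×10^11 m³.
Δh per year = 4.327×10^11 / 3.56×10^14 = 1.22×10^-3 m = 1.22 mm.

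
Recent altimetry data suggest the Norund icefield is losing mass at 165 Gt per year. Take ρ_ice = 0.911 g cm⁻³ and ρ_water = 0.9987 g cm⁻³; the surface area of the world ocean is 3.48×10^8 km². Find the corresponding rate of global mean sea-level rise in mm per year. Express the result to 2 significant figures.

ρ_w = 0.9987 g cm⁻³ = 998.7 kg m⁻³. Annual water volume added = 165 Gt / ρ_w = 1.650×10^14 kg / 998.7 kg m⁻³ = 1.652×10^11 m³.
Δh per year = 1.652×10^11 / 3.48×10^14 = 4.75×10^-4 m = 0.47 mm.

≈ 0.47 mm/yr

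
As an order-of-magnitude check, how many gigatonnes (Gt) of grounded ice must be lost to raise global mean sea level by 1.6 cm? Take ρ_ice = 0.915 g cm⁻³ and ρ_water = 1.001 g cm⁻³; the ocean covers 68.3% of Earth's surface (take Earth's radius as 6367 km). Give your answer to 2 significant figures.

≈ 5600 Gt

Required water volume = Δh × A = 0.016 m × 3.48×10^14 m² = 5.567×10^12 m³.
ρ_w = 1.001 g cm⁻³ = 1001 kg m⁻³, so the mass of water = 5.567×10^12 m³ × 1001 kg m⁻³ = 5.573×10^15 kg = 5600 Gt (and the same mass of ice, by conservation).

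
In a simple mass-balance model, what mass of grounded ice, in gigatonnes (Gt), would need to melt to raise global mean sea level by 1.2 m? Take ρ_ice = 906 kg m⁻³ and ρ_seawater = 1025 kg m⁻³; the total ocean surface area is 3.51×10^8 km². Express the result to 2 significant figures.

Required water volume = Δh × A = 1.2 m × 3.51×10^14 m² = 4.212×10^14 m³.
ρ_w = 1025 kg m⁻³, so the mass of water = 4.212×10^14 m³ × 1025 kg m⁻³ = 4.317×10^17 kg = 4.3×10^5 Gt (and the same mass of ice, by conservation).

≈ 4.3×10^5 Gt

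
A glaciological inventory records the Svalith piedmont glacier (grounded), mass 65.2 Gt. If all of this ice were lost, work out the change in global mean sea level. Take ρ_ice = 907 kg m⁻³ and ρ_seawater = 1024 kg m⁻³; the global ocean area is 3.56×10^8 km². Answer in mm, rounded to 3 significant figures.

Svalith: 65.2 Gt = 6.520×10^13 kg; dividing by ρ_w = 1024 kg m⁻³ gives 6.367×10^10 m³ of water.
Spread over 3.56×10^14 m² of ocean, Δh = 6.367×10^10 / 3.56×10^14 = 1.79×10^-4 m = 0.179 mm.

≈ 0.179 mm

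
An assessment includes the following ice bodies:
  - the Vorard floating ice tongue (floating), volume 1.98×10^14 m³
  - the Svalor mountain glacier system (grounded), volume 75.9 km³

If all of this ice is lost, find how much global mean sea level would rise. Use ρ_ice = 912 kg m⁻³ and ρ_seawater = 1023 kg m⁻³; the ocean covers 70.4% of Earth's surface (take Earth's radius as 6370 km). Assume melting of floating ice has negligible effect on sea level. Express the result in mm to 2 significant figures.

≈ 0.19 mm

The Vorard floating ice tongue is floating and already displaces its own weight of water, so its melt adds essentially nothing to sea level.
Svalor: 75.9 km³ × (912/1023) = 67.66 km³ of water.
Total added water ≈ 6.766×10^10 m³ over 3.59×10^14 m² → Δh = 1.88×10^-4 m = 0.19 mm.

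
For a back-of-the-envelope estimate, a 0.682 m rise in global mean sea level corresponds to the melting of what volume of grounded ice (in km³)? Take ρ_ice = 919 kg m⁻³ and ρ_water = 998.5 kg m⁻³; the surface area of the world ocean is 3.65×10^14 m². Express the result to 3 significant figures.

Required water volume = Δh × A = 0.682 m × 3.65×10^14 m² = 2.489×10^14 m³ = 2.489×10^5 km³.
Ice volume = water volume × ρ_w/ρ_ice = 2.489×10^5 × 998.5/919 = 2.70×10^5 km³.

≈ 2.70×10^5 km³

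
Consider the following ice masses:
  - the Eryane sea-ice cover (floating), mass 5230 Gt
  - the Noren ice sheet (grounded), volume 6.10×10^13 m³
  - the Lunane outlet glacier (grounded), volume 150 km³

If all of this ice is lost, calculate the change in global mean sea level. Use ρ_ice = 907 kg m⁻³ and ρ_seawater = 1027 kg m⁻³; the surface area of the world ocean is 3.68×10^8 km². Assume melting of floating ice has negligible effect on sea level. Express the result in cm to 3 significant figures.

The Eryane sea-ice cover is floating and already displaces its own weight of water, so its melt adds essentially nothing to sea level.
Noren: 6.10×10^13 m³ × (907/1027) = 5.387×10^13 m³ of water.
Lunane: 150 km³ × (907/1027) = 132.5 km³ of water.
Total added water ≈ 5.400×10^13 m³ over 3.68×10^14 m² → Δh = 0.147 m = 14.7 cm.

≈ 14.7 cm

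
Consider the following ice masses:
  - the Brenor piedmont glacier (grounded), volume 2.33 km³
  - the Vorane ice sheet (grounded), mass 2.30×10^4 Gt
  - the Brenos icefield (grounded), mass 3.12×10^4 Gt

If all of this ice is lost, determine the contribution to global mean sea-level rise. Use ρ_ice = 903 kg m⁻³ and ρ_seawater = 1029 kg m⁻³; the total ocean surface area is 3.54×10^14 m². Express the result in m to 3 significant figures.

≈ 0.149 m

Brenor: 2.33 km³ × (903/1029) = 2.045 km³ of water.
Vorane: 2.30×10^4 Gt = 2.300×10^16 kg; dividing by ρ_w = 1029 kg m⁻³ gives 2.235×10^13 m³ of water.
Brenos: 3.12×10^4 Gt = 3.120×10^16 kg; dividing by ρ_w = 1029 kg m⁻³ gives 3.032×10^13 m³ of water.
Total added water ≈ 5.267×10^13 m³ over 3.54×10^14 m² → Δh = 0.149 m.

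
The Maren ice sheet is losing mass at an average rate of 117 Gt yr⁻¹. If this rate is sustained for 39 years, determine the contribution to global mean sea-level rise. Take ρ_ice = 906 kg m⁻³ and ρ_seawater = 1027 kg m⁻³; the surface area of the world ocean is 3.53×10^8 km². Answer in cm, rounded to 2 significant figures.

≈ 1.3 cm

Total mass lost = 117 Gt/yr × 39 yr = 4563 Gt = 4.563×10^15 kg.
ρ_w = 1027 kg m⁻³, so water volume = 4.563×10^15 / 1027 = 4.443×10^12 m³.
Δh = 4.443×10^12 / 3.53×10^14 = 0.0126 m = 1.3 cm.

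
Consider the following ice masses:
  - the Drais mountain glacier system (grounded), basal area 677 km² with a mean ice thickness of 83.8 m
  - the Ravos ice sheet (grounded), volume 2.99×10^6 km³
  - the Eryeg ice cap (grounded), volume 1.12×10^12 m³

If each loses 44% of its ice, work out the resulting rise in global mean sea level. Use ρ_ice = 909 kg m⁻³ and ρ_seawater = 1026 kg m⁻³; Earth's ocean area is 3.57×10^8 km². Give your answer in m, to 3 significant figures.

Drais: ice volume = 677 km² × 83.8 m = 56.73 km³; 0.44 × 56.73 × (909/1026) = 22.12 km³ of water.
Ravos: 0.44 × 2.99×10^6 km³ × (909/1026) = 1.166×10^6 km³ of water.
Eryeg: 0.44 × 1.12×10^12 m³ × (909/1026) = 4.366×10^11 m³ of water.
Total added water ≈ 1.166×10^15 m³ over 3.57×10^14 m² → Δh = 3.27 m.

≈ 3.27 m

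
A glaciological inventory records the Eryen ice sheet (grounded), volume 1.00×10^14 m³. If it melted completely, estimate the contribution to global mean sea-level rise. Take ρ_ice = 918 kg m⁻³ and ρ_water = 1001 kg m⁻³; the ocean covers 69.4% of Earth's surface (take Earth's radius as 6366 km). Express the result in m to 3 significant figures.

≈ 0.259 m

Eryen: 1.00×10^14 m³ × (918/1001) = 9.171×10^13 m³ of water.
Spread over 3.53×10^14 m² of ocean, Δh = 9.171×10^13 / 3.53×10^14 = 0.259 m.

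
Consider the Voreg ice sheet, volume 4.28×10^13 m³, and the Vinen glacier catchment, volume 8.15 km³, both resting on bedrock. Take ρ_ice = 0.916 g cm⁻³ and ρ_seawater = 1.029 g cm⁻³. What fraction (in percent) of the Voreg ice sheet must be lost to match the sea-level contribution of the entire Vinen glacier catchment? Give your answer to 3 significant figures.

Equal sea-level rise means equal mass of meltwater, i.e. equal mass of ice lost.
Ice mass of Vinen: 7.465×10^12 kg; ice mass of Voreg: 3.920×10^16 kg.
Fraction required = 7.465×10^12 / 3.920×10^16 = 1.90×10^-4 → 0.0190 %.

≈ 0.0190 %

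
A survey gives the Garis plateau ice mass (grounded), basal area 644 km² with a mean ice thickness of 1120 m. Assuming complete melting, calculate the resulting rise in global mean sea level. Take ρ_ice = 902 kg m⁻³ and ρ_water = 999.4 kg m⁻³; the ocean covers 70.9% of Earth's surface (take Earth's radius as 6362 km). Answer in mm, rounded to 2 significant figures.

≈ 1.8 mm

Garis: ice volume = 644 km² × 1120 m = 721.3 km³; 721.3 × (902/999.4) = 651.0 km³ of water.
Spread over 3.61×10^14 m² of ocean, Δh = 6.510×10^11 / 3.61×10^14 = 1.81×10^-3 m = 1.8 mm.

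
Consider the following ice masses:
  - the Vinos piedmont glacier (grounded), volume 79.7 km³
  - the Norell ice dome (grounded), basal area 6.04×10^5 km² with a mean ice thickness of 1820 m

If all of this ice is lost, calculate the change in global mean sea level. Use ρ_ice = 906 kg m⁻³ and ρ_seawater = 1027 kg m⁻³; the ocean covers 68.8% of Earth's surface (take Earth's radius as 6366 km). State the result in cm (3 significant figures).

≈ 277 cm

Vinos: 79.7 km³ × (906/1027) = 70.31 km³ of water.
Norell: ice volume = 6.04×10^5 km² × 1820 m = 1.099×10^6 km³; 1.099×10^6 × (906/1027) = 9.698×10^5 km³ of water.
Total added water ≈ 9.698×10^14 m³ over 3.50×10^14 m² → Δh = 2.77 m = 277 cm.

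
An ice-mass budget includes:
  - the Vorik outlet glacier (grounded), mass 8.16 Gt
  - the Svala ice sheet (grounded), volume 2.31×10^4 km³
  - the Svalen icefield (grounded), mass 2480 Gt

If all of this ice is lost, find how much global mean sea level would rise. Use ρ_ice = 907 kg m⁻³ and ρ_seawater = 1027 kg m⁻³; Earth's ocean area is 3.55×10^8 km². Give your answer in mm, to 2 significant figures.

≈ 64 mm

Vorik: 8.16 Gt = 8.160×10^12 kg; dividing by ρ_w = 1027 kg m⁻³ gives 7.945×10^9 m³ of water.
Svala: 2.31×10^4 km³ × (907/1027) = 2.040×10^4 km³ of water.
Svalen: 2480 Gt = 2.480×10^15 kg; dividing by ρ_w = 1027 kg m⁻³ gives 2.415×10^12 m³ of water.
Total added water ≈ 2.282×10^13 m³ over 3.55×10^14 m² → Δh = 0.0643 m = 64 mm.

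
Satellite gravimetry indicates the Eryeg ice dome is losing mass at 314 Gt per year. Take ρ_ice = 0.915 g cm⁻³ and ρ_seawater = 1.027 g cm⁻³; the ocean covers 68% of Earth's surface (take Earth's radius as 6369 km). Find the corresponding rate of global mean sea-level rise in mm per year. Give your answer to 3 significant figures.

ρ_w = 1.027 g cm⁻³ = 1027 kg m⁻³. Annual water volume added = 314 Gt / ρ_w = 3.140×10^14 kg / 1027 kg m⁻³ = 3.057×10^11 m³.
Δh per year = 3.057×10^11 / 3.47×10^14 = 8.82×10^-4 m = 0.882 mm.

≈ 0.882 mm/yr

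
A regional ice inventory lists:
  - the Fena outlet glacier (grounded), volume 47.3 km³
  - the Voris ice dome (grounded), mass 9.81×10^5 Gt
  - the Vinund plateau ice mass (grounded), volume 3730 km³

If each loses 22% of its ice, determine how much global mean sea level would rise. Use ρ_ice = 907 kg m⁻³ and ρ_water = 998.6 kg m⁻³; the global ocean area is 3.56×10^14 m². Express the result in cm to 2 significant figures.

≈ 61 cm

Fena: 0.22 × 47.3 km³ × (907/998.6) = 9.451 km³ of water.
Voris: 0.22 × 9.81×10^5 Gt = 2.158×10^17 kg; dividing by ρ_w = 998.6 kg m⁻³ gives 2.161×10^14 m³ of water.
Vinund: 0.22 × 3730 km³ × (907/998.6) = 745.3 km³ of water.
Total added water ≈ 2.169×10^14 m³ over 3.56×10^14 m² → Δh = 0.609 m = 61 cm.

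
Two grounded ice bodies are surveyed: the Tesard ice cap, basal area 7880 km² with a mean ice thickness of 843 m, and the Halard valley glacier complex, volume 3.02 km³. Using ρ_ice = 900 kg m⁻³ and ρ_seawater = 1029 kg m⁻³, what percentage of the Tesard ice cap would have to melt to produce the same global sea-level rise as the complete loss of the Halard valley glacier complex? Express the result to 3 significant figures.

≈ 0.0455 %

Equal sea-level rise means equal mass of meltwater, i.e. equal mass of ice lost.
Ice mass of Halard: 2.718×10^12 kg; ice mass of Tesard: 5.979×10^15 kg.
Fraction required = 2.718×10^12 / 5.979×10^15 = 4.55×10^-4 → 0.0455 %.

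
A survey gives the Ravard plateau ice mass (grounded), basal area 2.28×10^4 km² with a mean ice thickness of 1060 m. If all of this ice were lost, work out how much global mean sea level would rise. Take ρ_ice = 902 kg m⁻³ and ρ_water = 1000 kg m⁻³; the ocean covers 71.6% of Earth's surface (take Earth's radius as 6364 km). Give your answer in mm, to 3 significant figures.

Ravard: ice volume = 2.28×10^4 km² × 1060 m = 2.417×10^4 km³; 2.417×10^4 × (902/1000) = 2.180×10^4 km³ of water.
Spread over 3.64×10^14 m² of ocean, Δh = 2.180×10^13 / 3.64×10^14 = 0.0598 m = 59.8 mm.

≈ 59.8 mm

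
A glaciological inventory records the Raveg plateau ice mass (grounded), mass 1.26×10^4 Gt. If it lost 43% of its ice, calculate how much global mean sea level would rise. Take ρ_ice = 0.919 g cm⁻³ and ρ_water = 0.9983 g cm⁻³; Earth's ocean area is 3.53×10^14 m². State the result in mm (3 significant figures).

≈ 15.4 mm

Raveg: 0.43 × 1.26×10^4 Gt = 5.418×10^15 kg; dividing by ρ_w = 0.9983 g cm⁻³ = 998.3 kg m⁻³ gives 5.427×10^12 m³ of water.
Spread over 3.53×10^14 m² of ocean, Δh = 5.427×10^12 / 3.53×10^14 = 0.0154 m = 15.4 mm.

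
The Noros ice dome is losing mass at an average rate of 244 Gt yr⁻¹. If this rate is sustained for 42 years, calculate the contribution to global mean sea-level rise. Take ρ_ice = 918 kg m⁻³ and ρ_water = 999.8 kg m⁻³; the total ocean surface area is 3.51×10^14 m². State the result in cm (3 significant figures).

Total mass lost = 244 Gt/yr × 42 yr = 1.025×10^4 Gt = 1.025×10^16 kg.
ρ_w = 999.8 kg m⁻³, so water volume = 1.025×10^16 / 999.8 = 1.025×10^13 m³.
Δh = 1.025×10^13 / 3.51×10^14 = 0.0292 m = 2.92 cm.

≈ 2.92 cm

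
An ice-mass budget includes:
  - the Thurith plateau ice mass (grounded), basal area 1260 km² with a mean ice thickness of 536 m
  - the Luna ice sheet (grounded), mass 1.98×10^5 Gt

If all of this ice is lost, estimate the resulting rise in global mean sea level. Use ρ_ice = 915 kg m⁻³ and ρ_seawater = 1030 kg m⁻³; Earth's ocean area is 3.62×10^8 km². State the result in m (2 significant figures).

≈ 0.53 m

Thurith: ice volume = 1260 km² × 536 m = 675.4 km³; 675.4 × (915/1030) = 600.0 km³ of water.
Luna: 1.98×10^5 Gt = 1.980×10^17 kg; dividing by ρ_w = 1030 kg m⁻³ gives 1.922×10^14 m³ of water.
Total added water ≈ 1.928×10^14 m³ over 3.62×10^14 m² → Δh = 0.533 m.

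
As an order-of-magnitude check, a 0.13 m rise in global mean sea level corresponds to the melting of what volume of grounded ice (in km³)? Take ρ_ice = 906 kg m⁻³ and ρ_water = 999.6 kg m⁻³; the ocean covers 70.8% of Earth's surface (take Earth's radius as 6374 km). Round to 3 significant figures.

≈ 5.18×10^4 km³

Required water volume = Δh × A = 0.13 m × 3.61×10^14 m² = 4.699×10^13 m³ = 4.699×10^4 km³.
Ice volume = water volume × ρ_w/ρ_ice = 4.699×10^4 × 999.6/906 = 5.18×10^4 km³.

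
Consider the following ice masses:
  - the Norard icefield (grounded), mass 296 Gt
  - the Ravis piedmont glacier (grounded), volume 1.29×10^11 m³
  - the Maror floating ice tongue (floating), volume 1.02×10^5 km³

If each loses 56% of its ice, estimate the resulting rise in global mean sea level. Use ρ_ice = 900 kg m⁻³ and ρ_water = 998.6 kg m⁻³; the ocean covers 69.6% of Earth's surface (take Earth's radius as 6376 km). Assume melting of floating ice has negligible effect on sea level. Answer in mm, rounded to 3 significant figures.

≈ 0.650 mm

Norard: 0.56 × 296 Gt = 1.658×10^14 kg; dividing by ρ_w = 998.6 kg m⁻³ gives 1.660×10^11 m³ of water.
Ravis: 0.56 × 1.29×10^11 m³ × (900/998.6) = 6.511×10^10 m³ of water.
The Maror floating ice tongue is floating and already displaces its own weight of water, so its melt adds essentially nothing to sea level.
Total added water ≈ 2.311×10^11 m³ over 3.56×10^14 m² → Δh = 6.50×10^-4 m = 0.650 mm.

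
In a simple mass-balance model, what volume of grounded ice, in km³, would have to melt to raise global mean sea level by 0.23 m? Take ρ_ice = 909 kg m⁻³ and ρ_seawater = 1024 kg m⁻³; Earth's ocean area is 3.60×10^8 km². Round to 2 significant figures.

Required water volume = Δh × A = 0.23 m × 3.60×10^14 m² = 8.280×10^13 m³ = 8.280×10^4 km³.
Ice volume = water volume × ρ_w/ρ_ice = 8.280×10^4 × 1024/909 = 9.3×10^4 km³.

≈ 9.3×10^4 km³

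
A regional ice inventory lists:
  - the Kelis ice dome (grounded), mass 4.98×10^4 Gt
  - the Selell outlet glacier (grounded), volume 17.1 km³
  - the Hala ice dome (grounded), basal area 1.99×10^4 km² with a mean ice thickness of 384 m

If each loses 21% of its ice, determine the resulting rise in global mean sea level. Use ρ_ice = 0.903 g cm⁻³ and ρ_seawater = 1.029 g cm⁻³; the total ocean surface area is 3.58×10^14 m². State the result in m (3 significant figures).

≈ 0.0323 m

Kelis: 0.21 × 4.98×10^4 Gt = 1.046×10^16 kg; dividing by ρ_w = 1.029 g cm⁻³ = 1029 kg m⁻³ gives 1.016×10^13 m³ of water.
Selell: 0.21 × 17.1 km³ × (903/1029) = 3.151 km³ of water.
Hala: ice volume = 1.99×10^4 km² × 384 m = 7642 km³; 0.21 × 7642 × (903/1029) = 1408 km³ of water.
Total added water ≈ 1.157×10^13 m³ over 3.58×10^14 m² → Δh = 0.0323 m.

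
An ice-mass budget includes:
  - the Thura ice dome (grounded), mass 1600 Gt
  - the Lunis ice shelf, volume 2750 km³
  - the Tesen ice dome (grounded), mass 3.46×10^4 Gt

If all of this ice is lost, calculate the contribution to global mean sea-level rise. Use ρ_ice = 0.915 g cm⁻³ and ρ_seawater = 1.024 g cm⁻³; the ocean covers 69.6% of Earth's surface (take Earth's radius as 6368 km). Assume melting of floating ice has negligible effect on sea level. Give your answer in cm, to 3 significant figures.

≈ 9.97 cm

Thura: 1600 Gt = 1.600×10^15 kg; dividing by ρ_w = 1.024 g cm⁻³ = 1024 kg m⁻³ gives 1.562×10^12 m³ of water.
The Lunis ice shelf is floating and already displaces its own weight of water, so its melt adds essentially nothing to sea level.
Tesen: 3.46×10^4 Gt = 3.460×10^16 kg; dividing by ρ_w = 1024 kg m⁻³ gives 3.379×10^13 m³ of water.
Total added water ≈ 3.535×10^13 m³ over 3.55×10^14 m² → Δh = 0.0997 m = 9.97 cm.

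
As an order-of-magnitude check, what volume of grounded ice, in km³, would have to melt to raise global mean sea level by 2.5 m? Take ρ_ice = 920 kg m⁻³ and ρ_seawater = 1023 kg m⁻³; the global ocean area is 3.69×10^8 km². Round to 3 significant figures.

Required water volume = Δh × A = 2.5 m × 3.69×10^14 m² = 9.225×10^14 m³ = 9.225×10^5 km³.
Ice volume = water volume × ρ_w/ρ_ice = 9.225×10^5 × 1023/920 = 1.03×10^6 km³.

≈ 1.03×10^6 km³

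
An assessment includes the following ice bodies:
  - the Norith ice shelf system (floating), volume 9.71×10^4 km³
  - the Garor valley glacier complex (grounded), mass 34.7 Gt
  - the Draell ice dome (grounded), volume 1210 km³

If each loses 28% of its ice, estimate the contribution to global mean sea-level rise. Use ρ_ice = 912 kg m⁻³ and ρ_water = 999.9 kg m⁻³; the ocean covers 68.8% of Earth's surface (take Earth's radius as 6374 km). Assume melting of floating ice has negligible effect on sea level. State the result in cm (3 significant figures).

The Norith ice shelf system is floating and already displaces its own weight of water, so its melt adds essentially nothing to sea level.
Garor: 0.28 × 34.7 Gt = 9.716×10^12 kg; dividing by ρ_w = 999.9 kg m⁻³ gives 9.717×10^9 m³ of water.
Draell: 0.28 × 1210 km³ × (912/999.9) = 309.0 km³ of water.
Total added water ≈ 3.187×10^11 m³ over 3.51×10^14 m² → Δh = 9.07×10^-4 m = 0.0907 cm.

≈ 0.0907 cm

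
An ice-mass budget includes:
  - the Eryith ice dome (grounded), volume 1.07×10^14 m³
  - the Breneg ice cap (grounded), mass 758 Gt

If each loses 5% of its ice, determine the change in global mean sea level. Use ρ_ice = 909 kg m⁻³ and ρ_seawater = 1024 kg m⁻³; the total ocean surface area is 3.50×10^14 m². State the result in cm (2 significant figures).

Eryith: 0.05 × 1.07×10^14 m³ × (909/1024) = 4.749×10^12 m³ of water.
Breneg: 0.05 × 758 Gt = 3.790×10^13 kg; dividing by ρ_w = 1024 kg m⁻³ gives 3.701×10^10 m³ of water.
Total added water ≈ 4.786×10^12 m³ over 3.50×10^14 m² → Δh = 0.0137 m = 1.4 cm.

≈ 1.4 cm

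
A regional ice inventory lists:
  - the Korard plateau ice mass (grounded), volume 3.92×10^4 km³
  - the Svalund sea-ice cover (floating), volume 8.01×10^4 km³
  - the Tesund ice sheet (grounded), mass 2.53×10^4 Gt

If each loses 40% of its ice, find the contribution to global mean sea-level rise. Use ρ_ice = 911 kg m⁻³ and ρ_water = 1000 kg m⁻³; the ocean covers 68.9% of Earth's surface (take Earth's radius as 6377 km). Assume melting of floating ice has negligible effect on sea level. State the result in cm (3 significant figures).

≈ 6.93 cm

Korard: 0.4 × 3.92×10^4 km³ × (911/1000) = 1.428×10^4 km³ of water.
The Svalund sea-ice cover is floating and already displaces its own weight of water, so its melt adds essentially nothing to sea level.
Tesund: 0.4 × 2.53×10^4 Gt = 1.012×10^16 kg; dividing by ρ_w = 1000 kg m⁻³ gives 1.012×10^13 m³ of water.
Total added water ≈ 2.440×10^13 m³ over 3.52×10^14 m² → Δh = 0.0693 m = 6.93 cm.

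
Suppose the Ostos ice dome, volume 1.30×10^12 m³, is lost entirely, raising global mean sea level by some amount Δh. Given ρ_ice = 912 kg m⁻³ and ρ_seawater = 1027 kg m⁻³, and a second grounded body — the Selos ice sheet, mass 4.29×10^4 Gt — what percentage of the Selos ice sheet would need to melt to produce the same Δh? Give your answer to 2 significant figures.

≈ 2.8 %

Equal sea-level rise means equal mass of meltwater, i.e. equal mass of ice lost.
Ice mass of Ostos: 1.186×10^15 kg; ice mass of Selos: 4.290×10^16 kg.
Fraction required = 1.186×10^15 / 4.290×10^16 = 0.0276 → 2.8 %.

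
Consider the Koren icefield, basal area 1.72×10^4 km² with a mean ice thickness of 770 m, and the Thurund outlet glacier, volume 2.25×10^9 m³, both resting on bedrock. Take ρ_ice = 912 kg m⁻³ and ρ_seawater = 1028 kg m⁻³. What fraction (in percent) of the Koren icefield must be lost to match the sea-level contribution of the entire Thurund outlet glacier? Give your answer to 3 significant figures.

Equal sea-level rise means equal mass of meltwater, i.e. equal mass of ice lost.
Ice mass of Thurund: 2.052×10^12 kg; ice mass of Koren: 1.208×10^16 kg.
Fraction required = 2.052×10^12 / 1.208×10^16 = 1.70×10^-4 → 0.0170 %.

≈ 0.0170 %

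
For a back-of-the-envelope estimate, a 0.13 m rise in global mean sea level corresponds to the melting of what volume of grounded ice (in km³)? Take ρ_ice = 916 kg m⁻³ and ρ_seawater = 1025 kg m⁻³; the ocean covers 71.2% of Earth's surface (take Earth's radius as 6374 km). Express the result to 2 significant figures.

Required water volume = Δh × A = 0.13 m × 3.64×10^14 m² = 4.726×10^13 m³ = 4.726×10^4 km³.
Ice volume = water volume × ρ_w/ρ_ice = 4.726×10^4 × 1025/916 = 5.3×10^4 km³.

≈ 5.3×10^4 km³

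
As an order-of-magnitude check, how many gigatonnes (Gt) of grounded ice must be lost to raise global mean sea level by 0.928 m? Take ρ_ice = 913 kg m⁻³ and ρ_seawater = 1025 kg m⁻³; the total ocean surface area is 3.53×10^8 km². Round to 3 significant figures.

Required water volume = Δh × A = 0.928 m × 3.53×10^14 m² = 3.276×10^14 m³.
ρ_w = 1025 kg m⁻³, so the mass of water = 3.276×10^14 m³ × 1025 kg m⁻³ = 3.358×10^17 kg = 3.36×10^5 Gt (and the same mass of ice, by conservation).

≈ 3.36×10^5 Gt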